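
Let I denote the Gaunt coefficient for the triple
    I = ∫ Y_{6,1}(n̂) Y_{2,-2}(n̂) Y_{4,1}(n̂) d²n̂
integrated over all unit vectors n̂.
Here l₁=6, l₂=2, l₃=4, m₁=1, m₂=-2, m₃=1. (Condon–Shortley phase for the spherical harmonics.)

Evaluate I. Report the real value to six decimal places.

m-sum 0 ✓  L=12 even ✓  4≤4≤8 ✓
Π(2lᵢ+1) = 13×5×9 = 585
triangle coeff Δ(6,2,4) = 1/6435
Σ_t [2,2]: t=2:+1/2304 = 1/2304
(3j)²=5/143 [(6 2 4; 0 0 0)], sign=+1
Σ_t [0,0]: t=0:+1/17280 = 1/17280
(3j)²=7/1287 [(6 2 4; 1 -2 1)], sign=-1
⇒ 4πI² = 175/1573
I = (-1)√(175/1573/(4π)) = -0.09409136

-0.094091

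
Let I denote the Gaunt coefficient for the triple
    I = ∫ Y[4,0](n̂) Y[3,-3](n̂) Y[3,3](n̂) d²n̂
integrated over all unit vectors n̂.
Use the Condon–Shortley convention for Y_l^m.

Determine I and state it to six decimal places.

Checks pass: Σm=0; 10 even; l₃=3∈[1,7].
(2·4+1)(2·3+1)(2·3+1) = 441
Δ: 4! 4! 2! / 11! → 1/34650
sum: t=1:−1/72 t=2:+1/16 t=3:−1/72 = 5/144
3j²(4 3 3; 0 0 0) = Δ·Π!·Σ² = 2/77  (sign -1)
sum: t=0:+1/1152 = 1/1152
3j²(4 3 3; 0 -3 3) = Δ·Π!·Σ² = 1/154  (sign +1)
combine: 4πI² = 441·2/77·1/154 = 9/121
take √, sign -1: I = -0.07693494

-0.076935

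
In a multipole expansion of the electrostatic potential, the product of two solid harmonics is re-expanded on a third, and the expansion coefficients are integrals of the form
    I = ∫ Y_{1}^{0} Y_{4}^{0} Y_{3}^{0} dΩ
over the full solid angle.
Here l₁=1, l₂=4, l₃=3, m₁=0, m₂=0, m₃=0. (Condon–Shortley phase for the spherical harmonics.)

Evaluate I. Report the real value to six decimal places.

0.246233

m-sum 0 ✓  L=8 even ✓  3≤3≤5 ✓
Π(2lᵢ+1) = 3×9×7 = 189
triangle coeff Δ(1,4,3) = 1/252
Σ_t [1,1]: t=1:−1/36 = -1/36
(3j)²=4/63 [(1 4 3; 0 0 0)], sign=+1
(m-triple is (0,0,0) — same symbol as above.)
⇒ 4πI² = 16/21
I = (+1)√(16/21/(4π)) = 0.24623252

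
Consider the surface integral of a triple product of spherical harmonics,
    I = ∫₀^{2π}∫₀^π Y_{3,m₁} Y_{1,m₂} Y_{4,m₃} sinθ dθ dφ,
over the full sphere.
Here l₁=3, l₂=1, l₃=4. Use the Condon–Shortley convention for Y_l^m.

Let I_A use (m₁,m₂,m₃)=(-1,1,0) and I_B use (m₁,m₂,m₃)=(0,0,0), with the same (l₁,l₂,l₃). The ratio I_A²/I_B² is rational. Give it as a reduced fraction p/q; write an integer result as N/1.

Shared (l₁,l₂,l₃)=(3,1,4): N and (l;000)² cancel in I_A²/I_B².
A: Δ = 0!·6!·2!/9! = 1/252; Racah Σ t=0..0: t=0:+1/96 = 1/96; ⇒ 3j(3 1 4; -1 1 0)² = 1/42, sgn +1
B: Δ = 0!·6!·2!/9! = 1/252; Racah Σ t=0..0: t=0:+1/36 = 1/36; ⇒ 3j(3 1 4; 0 0 0)² = 4/63, sgn +1
I_A²/I_B² = (1/42)/(4/63) = 3/8

3/8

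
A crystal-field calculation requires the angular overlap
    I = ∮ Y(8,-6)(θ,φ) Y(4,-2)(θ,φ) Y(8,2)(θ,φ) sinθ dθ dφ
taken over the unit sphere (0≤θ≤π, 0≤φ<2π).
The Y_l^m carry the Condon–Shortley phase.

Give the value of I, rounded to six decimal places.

0.000000

-6 − 2 + 2 = -6 ≠ 0: azimuthal integral kills it; I = 0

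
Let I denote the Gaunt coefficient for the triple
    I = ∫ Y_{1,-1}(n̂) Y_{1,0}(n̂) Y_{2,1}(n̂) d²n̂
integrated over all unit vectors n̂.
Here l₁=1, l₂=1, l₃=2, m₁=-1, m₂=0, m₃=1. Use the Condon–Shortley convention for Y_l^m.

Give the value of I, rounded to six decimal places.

-0.218510

Rules hold: Σm=0, L=4 even, 0≤2≤2.
N = 3·3·5 = 45
Δ = 0!·2!·2!/5! = 1/30
Racah Σ t=0..0: t=0:+1/1 = 1/1
⇒ 3j(1 1 2; 0 0 0)² = 2/15, sgn +1
Racah Σ t=0..0: t=0:+1/2 = 1/2
⇒ 3j(1 1 2; -1 0 1)² = 1/10, sgn -1
4πI² = N·(3j₀)²·(3jₘ)² = 3/5
I = -1·√(0.6/4π) = -0.21850969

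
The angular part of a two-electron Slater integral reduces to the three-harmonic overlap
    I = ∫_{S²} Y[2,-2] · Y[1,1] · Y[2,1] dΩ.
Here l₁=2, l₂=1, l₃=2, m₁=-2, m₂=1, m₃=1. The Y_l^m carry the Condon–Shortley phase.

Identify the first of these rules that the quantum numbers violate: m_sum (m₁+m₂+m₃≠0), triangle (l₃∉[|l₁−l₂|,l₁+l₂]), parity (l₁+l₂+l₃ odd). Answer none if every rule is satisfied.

azimuthal sum: -2 + 1 + 1 = 0  ✓
1 ≤ 2 ≤ 3 (triangle on l)  ✓
L = 2 + 1 + 2 = 5 (odd)  ✗

parity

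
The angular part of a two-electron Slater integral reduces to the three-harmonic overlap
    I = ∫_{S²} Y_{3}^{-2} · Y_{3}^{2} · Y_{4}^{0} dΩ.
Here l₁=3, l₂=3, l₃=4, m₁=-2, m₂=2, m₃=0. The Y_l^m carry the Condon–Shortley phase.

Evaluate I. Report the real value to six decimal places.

-0.179515

Checks pass: Σm=0; 10 even; l₃=4∈[0,6].
(2·3+1)(2·3+1)(2·4+1) = 441
Δ: 2! 4! 4! / 11! → 1/34650
sum: t=0:+1/72 t=1:−1/16 t=2:+1/72 = -5/144
3j²(3 3 4; 0 0 0) = Δ·Π!·Σ² = 2/77  (sign -1)
sum: t=1:−1/576 t=2:+1/72 = 7/576
3j²(3 3 4; -2 2 0) = Δ·Π!·Σ² = 7/198  (sign +1)
combine: 4πI² = 441·2/77·7/198 = 49/121
take √, sign -1: I = -0.17951487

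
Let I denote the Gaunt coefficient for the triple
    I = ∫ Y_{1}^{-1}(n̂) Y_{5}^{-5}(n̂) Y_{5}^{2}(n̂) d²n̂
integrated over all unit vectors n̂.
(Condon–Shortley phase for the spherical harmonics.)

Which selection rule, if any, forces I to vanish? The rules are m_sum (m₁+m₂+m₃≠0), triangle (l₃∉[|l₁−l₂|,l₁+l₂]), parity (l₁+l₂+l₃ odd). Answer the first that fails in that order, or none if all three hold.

m_sum

azimuthal sum: -1 − 5 + 2 = -4  ✗
4 ≤ 5 ≤ 6 (triangle on l)
L = 1 + 5 + 5 = 11 (odd)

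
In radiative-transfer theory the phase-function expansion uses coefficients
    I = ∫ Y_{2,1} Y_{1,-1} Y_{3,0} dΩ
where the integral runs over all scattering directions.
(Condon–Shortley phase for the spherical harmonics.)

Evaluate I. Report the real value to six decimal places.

Checks pass: Σm=0; 6 even; l₃=3∈[1,3].
(2·2+1)(2·1+1)(2·3+1) = 105
Δ: 0! 4! 2! / 7! → 1/105
sum: t=0:+1/4 = 1/4
3j²(2 1 3; 0 0 0) = Δ·Π!·Σ² = 3/35  (sign -1)
sum: t=0:+1/12 = 1/12
3j²(2 1 3; 1 -1 0) = Δ·Π!·Σ² = 1/35  (sign -1)
combine: 4πI² = 105·3/35·1/35 = 9/35
take √, sign +1: I = 0.14304817

0.143048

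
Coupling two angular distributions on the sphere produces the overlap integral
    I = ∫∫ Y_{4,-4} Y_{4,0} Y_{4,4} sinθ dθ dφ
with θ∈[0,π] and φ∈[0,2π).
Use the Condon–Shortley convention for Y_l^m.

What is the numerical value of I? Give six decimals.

m-sum 0 ✓  L=12 even ✓  0≤4≤8 ✓
Π(2lᵢ+1) = 9×9×9 = 729
triangle coeff Δ(4,4,4) = 1/450450
Σ_t [0,4]: t=0:+1/13824 t=1:−1/216 t=2:+1/64 t=3:−1/216 t=4:+1/13824 = 5/768
(3j)²=18/1001 [(4 4 4; 0 0 0)], sign=+1
Σ_t [4,4]: t=4:+1/13824 = 1/13824
(3j)²=14/1287 [(4 4 4; -4 0 4)], sign=+1
⇒ 4πI² = 2916/20449
I = (+1)√(2916/20449/(4π)) = 0.10652531

0.106525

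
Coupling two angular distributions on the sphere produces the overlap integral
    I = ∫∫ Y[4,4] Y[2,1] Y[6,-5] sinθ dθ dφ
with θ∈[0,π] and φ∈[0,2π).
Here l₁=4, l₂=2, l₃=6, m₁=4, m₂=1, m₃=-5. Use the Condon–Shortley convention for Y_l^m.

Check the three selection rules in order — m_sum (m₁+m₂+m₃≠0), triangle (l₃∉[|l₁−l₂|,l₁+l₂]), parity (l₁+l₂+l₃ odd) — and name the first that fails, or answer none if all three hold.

none

Σmᵢ = 0  ✓
l₃∈[|l₁−l₂|,l₁+l₂]=[2,6], have l₃=6  ✓
Σlᵢ = 12 ⇒ even  ✓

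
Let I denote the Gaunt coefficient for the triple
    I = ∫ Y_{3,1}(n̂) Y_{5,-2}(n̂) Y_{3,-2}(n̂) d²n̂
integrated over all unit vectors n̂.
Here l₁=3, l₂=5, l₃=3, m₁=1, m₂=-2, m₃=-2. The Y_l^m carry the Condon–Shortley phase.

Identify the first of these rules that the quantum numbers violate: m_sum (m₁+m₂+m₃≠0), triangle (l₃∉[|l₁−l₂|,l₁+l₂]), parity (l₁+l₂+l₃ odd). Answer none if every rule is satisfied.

m₁+m₂+m₃ = 1 − 2 − 2 = -3  ✗
triangle: |3−5|=2 ≤ l₃=3 ≤ 3+5=8
parity: l₁+l₂+l₃ = 11 is odd

m_sum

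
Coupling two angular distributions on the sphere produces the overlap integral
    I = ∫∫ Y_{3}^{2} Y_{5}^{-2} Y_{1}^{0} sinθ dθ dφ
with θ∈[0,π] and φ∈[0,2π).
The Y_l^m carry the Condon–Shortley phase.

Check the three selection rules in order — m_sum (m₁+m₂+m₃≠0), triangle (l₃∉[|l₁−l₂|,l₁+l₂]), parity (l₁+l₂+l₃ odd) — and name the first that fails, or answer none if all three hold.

m₁+m₂+m₃ = 2 − 2 + 0 = 0  ✓
triangle: |3−5|=2 ≤ l₃=1 ≤ 3+5=8  ✗
parity: l₁+l₂+l₃ = 9 is odd

triangle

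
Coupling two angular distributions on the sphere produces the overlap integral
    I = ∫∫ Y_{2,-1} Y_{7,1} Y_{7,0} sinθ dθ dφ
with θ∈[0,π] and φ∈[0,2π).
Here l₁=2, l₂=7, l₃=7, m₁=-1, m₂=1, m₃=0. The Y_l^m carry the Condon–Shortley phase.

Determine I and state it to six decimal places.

m-sum 0 ✓  L=16 even ✓  5≤7≤9 ✓
Π(2lᵢ+1) = 5×15×15 = 1125
triangle coeff Δ(2,7,7) = 1/185640
Σ_t [0,2]: t=0:+1/2419200 t=1:−1/518400 t=2:+1/2419200 = -1/907200
(3j)²=56/3315 [(2 7 7; 0 0 0)], sign=+1
Σ_t [1,2]: t=1:−1/1209600 t=2:+1/1036800 = 1/7257600
(3j)²=1/2210 [(2 7 7; -1 1 0)], sign=-1
⇒ 4πI² = 420/48841
I = (-1)√(420/48841/(4π)) = -0.02615938

-0.026159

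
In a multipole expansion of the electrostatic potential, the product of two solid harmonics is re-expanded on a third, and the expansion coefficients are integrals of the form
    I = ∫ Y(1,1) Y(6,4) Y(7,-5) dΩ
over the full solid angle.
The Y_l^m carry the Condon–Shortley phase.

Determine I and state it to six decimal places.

m-sum 0 ✓  L=14 even ✓  5≤7≤7 ✓
Π(2lᵢ+1) = 3×13×15 = 585
triangle coeff Δ(1,6,7) = 1/1365
Σ_t [0,0]: t=0:+1/518400 = 1/518400
(3j)²=7/195 [(1 6 7; 0 0 0)], sign=-1
Σ_t [0,0]: t=0:+1/14515200 = 1/14515200
(3j)²=22/455 [(1 6 7; 1 4 -5)], sign=+1
⇒ 4πI² = 66/65
I = (-1)√(66/65/(4π)) = -0.28425647

-0.284256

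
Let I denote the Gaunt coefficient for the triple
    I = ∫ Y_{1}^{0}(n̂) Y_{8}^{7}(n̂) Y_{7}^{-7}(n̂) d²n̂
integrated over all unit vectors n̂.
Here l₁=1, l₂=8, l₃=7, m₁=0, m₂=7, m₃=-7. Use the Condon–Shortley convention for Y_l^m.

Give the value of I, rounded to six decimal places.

-0.118504

Checks pass: Σm=0; 16 even; l₃=7∈[7,9].
(2·1+1)(2·8+1)(2·7+1) = 765
Δ: 2! 0! 14! / 17! → 1/2040
sum: t=1:−1/25401600 = -1/25401600
3j²(1 8 7; 0 0 0) = Δ·Π!·Σ² = 8/255  (sign +1)
sum: t=1:−1/87178291200 = -1/87178291200
3j²(1 8 7; 0 7 -7) = Δ·Π!·Σ² = 1/136  (sign -1)
combine: 4πI² = 765·8/255·1/136 = 3/17
take √, sign -1: I = -0.11850352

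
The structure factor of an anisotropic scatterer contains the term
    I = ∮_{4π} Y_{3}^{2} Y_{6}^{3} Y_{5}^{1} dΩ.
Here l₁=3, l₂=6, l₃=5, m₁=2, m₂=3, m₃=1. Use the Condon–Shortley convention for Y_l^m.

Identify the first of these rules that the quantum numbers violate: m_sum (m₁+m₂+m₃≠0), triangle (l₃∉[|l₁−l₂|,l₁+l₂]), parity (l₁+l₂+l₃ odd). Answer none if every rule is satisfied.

Σmᵢ = 6  ✗
l₃∈[|l₁−l₂|,l₁+l₂]=[3,9], have l₃=5
Σlᵢ = 14 ⇒ even

m_sum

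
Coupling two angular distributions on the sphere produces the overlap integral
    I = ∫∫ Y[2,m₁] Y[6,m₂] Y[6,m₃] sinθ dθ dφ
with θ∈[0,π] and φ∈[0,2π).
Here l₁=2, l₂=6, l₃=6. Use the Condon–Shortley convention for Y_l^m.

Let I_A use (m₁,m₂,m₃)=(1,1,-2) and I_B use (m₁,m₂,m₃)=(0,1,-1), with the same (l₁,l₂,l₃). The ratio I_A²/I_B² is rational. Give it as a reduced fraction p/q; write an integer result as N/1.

60/169

Shared (l₁,l₂,l₃)=(2,6,6): N and (l;000)² cancel in I_A²/I_B².
A: Δ = 2!·2!·10!/15! = 1/90090; Racah Σ t=0..1: t=0:+1/60480 t=1:−1/34560 = -1/80640; ⇒ 3j(2 6 6; 1 1 -2)² = 6/1001, sgn -1
B: Δ = 2!·2!·10!/15! = 1/90090; Racah Σ t=0..2: t=0:+1/120960 t=1:−1/17280 t=2:+1/57600 = -13/403200; ⇒ 3j(2 6 6; 0 1 -1)² = 13/770, sgn +1
I_A²/I_B² = (6/1001)/(13/770) = 60/169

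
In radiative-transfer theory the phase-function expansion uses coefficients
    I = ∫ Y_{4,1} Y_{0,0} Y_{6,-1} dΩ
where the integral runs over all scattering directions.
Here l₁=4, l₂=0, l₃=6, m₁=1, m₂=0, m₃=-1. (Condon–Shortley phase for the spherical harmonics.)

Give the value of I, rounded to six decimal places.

0.000000

triangle: need 4≤l₃≤4, have 6; I=0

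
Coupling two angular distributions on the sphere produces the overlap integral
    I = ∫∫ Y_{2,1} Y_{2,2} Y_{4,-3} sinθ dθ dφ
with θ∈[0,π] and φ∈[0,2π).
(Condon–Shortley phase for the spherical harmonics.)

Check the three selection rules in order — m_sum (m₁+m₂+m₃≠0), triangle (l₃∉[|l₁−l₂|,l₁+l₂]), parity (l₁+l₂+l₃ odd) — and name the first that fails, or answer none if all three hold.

m₁+m₂+m₃ = 1 + 2 − 3 = 0  ✓
triangle: |2−2|=0 ≤ l₃=4 ≤ 2+2=4  ✓
parity: l₁+l₂+l₃ = 8 is even  ✓

none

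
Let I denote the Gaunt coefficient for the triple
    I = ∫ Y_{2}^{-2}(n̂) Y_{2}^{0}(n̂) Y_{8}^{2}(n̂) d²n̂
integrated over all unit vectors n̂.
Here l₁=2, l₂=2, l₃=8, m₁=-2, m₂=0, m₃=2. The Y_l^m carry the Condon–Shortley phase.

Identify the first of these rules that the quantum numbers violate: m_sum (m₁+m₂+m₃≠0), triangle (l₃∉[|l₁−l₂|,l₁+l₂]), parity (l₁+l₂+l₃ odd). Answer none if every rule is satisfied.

m₁+m₂+m₃ = -2 + 0 + 2 = 0  ✓
triangle: |2−2|=0 ≤ l₃=8 ≤ 2+2=4  ✗
parity: l₁+l₂+l₃ = 12 is even

triangle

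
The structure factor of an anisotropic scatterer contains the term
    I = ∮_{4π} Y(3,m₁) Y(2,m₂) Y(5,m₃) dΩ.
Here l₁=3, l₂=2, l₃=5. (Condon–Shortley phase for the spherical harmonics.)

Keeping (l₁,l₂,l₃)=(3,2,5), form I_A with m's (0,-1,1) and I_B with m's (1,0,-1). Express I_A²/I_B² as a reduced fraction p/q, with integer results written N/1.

8/9

Shared (l₁,l₂,l₃)=(3,2,5): N and (l;000)² cancel in I_A²/I_B².
A: Δ = 0!·6!·4!/11! = 1/2310; Racah Σ t=0..0: t=0:+1/216 = 1/216; ⇒ 3j(3 2 5; 0 -1 1)² = 8/231, sgn +1
B: Δ = 0!·6!·4!/11! = 1/2310; Racah Σ t=0..0: t=0:+1/192 = 1/192; ⇒ 3j(3 2 5; 1 0 -1)² = 3/77, sgn +1
I_A²/I_B² = (8/231)/(3/77) = 8/9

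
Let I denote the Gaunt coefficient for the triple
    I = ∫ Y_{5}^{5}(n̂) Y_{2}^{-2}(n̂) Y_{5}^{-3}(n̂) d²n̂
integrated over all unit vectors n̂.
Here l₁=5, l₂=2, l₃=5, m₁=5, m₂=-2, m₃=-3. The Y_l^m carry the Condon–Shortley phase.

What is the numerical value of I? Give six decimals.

0.088588

Checks pass: Σm=0; 12 even; l₃=5∈[3,7].
(2·5+1)(2·2+1)(2·5+1) = 605
Δ: 2! 8! 2! / 13! → 1/38610
sum: t=0:+1/2880 t=1:−1/576 t=2:+1/2880 = -1/960
3j²(5 2 5; 0 0 0) = Δ·Π!·Σ² = 10/429  (sign +1)
sum: t=0:+1/161280 = 1/161280
3j²(5 2 5; 5 -2 -3) = Δ·Π!·Σ² = 1/143  (sign +1)
combine: 4πI² = 605·10/429·1/143 = 50/507
take √, sign +1: I = 0.08858824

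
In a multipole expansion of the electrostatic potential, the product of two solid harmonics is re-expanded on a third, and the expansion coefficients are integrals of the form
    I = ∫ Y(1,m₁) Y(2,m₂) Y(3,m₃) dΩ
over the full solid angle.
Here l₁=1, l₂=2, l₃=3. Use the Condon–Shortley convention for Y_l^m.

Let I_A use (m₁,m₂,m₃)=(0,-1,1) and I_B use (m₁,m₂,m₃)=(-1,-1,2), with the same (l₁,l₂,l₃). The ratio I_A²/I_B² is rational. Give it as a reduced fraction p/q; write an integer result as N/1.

4/5

Same 1,2,3: normalisation and zero-m 3j drop out of the ratio.
A: Δ: 0! 2! 4! / 7! → 1/105; sum: t=0:+1/6 = 1/6; 3j²(1 2 3; 0 -1 1) = Δ·Π!·Σ² = 8/105  (sign +1)
B: Δ: 0! 2! 4! / 7! → 1/105; sum: t=0:+1/12 = 1/12; 3j²(1 2 3; -1 -1 2) = Δ·Π!·Σ² = 2/21  (sign -1)
I_A²/I_B² = (8/105)/(2/21) = 4/5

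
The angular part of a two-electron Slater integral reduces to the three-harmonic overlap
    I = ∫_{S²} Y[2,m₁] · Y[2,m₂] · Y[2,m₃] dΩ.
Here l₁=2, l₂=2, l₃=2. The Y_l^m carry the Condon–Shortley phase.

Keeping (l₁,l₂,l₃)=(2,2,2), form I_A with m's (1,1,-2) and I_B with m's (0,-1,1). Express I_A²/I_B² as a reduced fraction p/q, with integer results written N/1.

6/1

Shared (l₁,l₂,l₃)=(2,2,2): N and (l;000)² cancel in I_A²/I_B².
A: Δ = 2!·2!·2!/7! = 1/630; Racah Σ t=1..1: t=1:−1/4 = -1/4; ⇒ 3j(2 2 2; 1 1 -2)² = 3/35, sgn -1
B: Δ = 2!·2!·2!/7! = 1/630; Racah Σ t=0..1: t=0:+1/4 t=1:−1/2 = -1/4; ⇒ 3j(2 2 2; 0 -1 1)² = 1/70, sgn +1
I_A²/I_B² = (3/35)/(1/70) = 6/1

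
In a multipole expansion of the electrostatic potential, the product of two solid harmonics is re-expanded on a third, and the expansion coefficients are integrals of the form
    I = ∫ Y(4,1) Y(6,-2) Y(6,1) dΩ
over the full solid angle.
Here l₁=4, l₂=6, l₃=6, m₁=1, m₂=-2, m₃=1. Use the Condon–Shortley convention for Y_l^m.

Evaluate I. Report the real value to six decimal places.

0.113069

Checks pass: Σm=0; 16 even; l₃=6∈[2,10].
(2·4+1)(2·6+1)(2·6+1) = 1521
Δ: 4! 4! 8! / 17! → 1/15315300
sum: t=0:+1/829440 t=1:−1/25920 t=2:+1/9216 t=3:−1/25920 t=4:+1/829440 = 7/207360
3j²(4 6 6; 0 0 0) = Δ·Π!·Σ² = 28/2431  (sign +1)
sum: t=0:+1/82944 t=1:−1/17280 t=2:+1/34560 t=3:−1/725760 = -53/2903040
3j²(4 6 6; 1 -2 1) = Δ·Π!·Σ² = 2809/306306  (sign +1)
combine: 4πI² = 1521·28/2431·2809/306306 = 5618/34969
take √, sign +1: I = 0.11306920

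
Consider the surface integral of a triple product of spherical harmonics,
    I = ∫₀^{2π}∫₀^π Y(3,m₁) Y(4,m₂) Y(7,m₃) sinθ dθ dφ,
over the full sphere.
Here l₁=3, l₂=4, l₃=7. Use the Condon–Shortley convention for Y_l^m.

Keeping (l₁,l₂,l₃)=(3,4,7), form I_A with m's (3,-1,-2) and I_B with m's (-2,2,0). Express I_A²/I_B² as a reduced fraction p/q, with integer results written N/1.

4/7

l's match ⇒ only the (l;m) 3-j factors differ between A and B.
A: triangle coeff Δ(3,4,7) = 1/45045; Σ_t [0,0]: t=0:+1/518400 = 1/518400; (3j)²=4/2145 [(3 4 7; 3 -1 -2)], sign=-1
B: triangle coeff Δ(3,4,7) = 1/45045; Σ_t [0,0]: t=0:+1/172800 = 1/172800; (3j)²=7/2145 [(3 4 7; -2 2 0)], sign=-1
I_A²/I_B² = (4/2145)/(7/2145) = 4/7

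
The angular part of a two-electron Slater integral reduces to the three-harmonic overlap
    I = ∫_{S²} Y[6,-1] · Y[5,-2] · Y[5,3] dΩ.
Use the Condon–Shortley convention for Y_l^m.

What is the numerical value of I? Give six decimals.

Rules hold: Σm=0, L=16 even, 1≤5≤11.
N = 13·11·11 = 1573
Δ = 6!·6!·4!/17! = 1/28588560
Racah Σ t=1..5: t=1:−1/345600 t=2:+1/13824 t=3:−1/5184 t=4:+1/13824 t=5:−1/345600 = -7/129600
⇒ 3j(6 5 5; 0 0 0)² = 80/7293, sgn +1
Racah Σ t=1..3: t=1:−1/345600 t=2:+1/34560 t=3:−1/41472 = 1/518400
⇒ 3j(6 5 5; -1 -2 3)² = 7/36465, sgn +1
4πI² = N·(3j₀)²·(3jₘ)² = 112/33813
I = +1·√(0.00331234/4π) = 0.01623537

0.016235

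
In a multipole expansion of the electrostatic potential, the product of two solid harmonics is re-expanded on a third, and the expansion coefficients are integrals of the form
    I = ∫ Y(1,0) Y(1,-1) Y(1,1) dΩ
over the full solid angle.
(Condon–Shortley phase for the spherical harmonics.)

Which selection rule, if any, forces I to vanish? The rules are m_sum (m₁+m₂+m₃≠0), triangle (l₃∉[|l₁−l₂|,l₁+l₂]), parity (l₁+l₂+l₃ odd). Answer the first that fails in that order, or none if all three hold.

m₁+m₂+m₃ = 0 − 1 + 1 = 0  ✓
triangle: |1−1|=0 ≤ l₃=1 ≤ 1+1=2  ✓
parity: l₁+l₂+l₃ = 3 is odd  ✗

parity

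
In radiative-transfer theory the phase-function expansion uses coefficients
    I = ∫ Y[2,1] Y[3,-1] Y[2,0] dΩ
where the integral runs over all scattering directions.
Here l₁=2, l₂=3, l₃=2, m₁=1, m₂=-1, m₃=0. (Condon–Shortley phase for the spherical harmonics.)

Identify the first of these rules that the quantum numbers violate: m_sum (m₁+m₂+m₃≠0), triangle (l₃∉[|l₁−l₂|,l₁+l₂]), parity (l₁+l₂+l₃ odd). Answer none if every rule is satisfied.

parity

Σmᵢ = 0  ✓
l₃∈[|l₁−l₂|,l₁+l₂]=[1,5], have l₃=2  ✓
Σlᵢ = 7 ⇒ odd  ✗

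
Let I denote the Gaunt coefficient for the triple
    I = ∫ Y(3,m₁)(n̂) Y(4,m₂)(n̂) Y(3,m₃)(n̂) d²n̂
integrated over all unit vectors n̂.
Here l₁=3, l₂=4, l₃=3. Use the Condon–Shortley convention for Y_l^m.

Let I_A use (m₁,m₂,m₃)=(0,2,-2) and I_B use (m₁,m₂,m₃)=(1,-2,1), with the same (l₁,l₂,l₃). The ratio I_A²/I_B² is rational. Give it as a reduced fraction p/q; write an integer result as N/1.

l's match ⇒ only the (l;m) 3-j factors differ between A and B.
A: triangle coeff Δ(3,4,3) = 1/34650; Σ_t [2,3]: t=2:+1/96 t=3:−1/72 = -1/288; (3j)²=1/462 [(3 4 3; 0 2 -2)], sign=+1
B: triangle coeff Δ(3,4,3) = 1/34650; Σ_t [0,2]: t=0:+1/192 t=1:−1/36 t=2:+1/192 = -5/288; (3j)²=20/693 [(3 4 3; 1 -2 1)], sign=-1
I_A²/I_B² = (1/462)/(20/693) = 3/40

3/40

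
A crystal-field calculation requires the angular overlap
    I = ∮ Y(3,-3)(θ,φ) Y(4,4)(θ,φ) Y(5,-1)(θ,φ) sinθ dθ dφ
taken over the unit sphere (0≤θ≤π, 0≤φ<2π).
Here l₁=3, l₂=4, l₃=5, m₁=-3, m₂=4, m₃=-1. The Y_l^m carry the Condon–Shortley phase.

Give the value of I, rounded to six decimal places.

0.050679

Rules hold: Σm=0, L=12 even, 1≤5≤7.
N = 7·9·11 = 693
Δ = 2!·4!·6!/13! = 1/180180
Racah Σ t=0..2: t=0:+1/576 t=1:−1/144 t=2:+1/576 = -1/288
⇒ 3j(3 4 5; 0 0 0)² = 20/1001, sgn +1
Racah Σ t=2..2: t=2:+1/34560 = 1/34560
⇒ 3j(3 4 5; -3 4 -1)² = 1/429, sgn +1
4πI² = N·(3j₀)²·(3jₘ)² = 60/1859
I = +1·√(0.0322754/4π) = 0.05067935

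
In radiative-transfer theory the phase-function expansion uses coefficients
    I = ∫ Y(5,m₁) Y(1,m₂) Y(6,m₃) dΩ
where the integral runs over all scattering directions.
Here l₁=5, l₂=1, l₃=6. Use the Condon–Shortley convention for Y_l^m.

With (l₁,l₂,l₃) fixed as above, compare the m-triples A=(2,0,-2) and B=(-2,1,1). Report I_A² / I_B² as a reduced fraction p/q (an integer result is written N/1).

16/5

Shared (l₁,l₂,l₃)=(5,1,6): N and (l;000)² cancel in I_A²/I_B².
A: Δ = 0!·10!·2!/13! = 1/858; Racah Σ t=0..0: t=0:+1/30240 = 1/30240; ⇒ 3j(5 1 6; 2 0 -2)² = 16/429, sgn +1
B: Δ = 0!·10!·2!/13! = 1/858; Racah Σ t=0..0: t=0:+1/60480 = 1/60480; ⇒ 3j(5 1 6; -2 1 1)² = 5/429, sgn -1
I_A²/I_B² = (16/429)/(5/429) = 16/5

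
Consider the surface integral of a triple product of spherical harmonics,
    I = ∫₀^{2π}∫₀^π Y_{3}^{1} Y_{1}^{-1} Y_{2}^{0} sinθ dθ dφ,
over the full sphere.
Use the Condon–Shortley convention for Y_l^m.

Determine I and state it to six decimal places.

-0.202301

Rules hold: Σm=0, L=6 even, 2≤2≤4.
N = 7·3·5 = 105
Δ = 2!·4!·0!/7! = 1/105
Racah Σ t=1..1: t=1:−1/4 = -1/4
⇒ 3j(3 1 2; 0 0 0)² = 3/35, sgn -1
Racah Σ t=0..0: t=0:+1/8 = 1/8
⇒ 3j(3 1 2; 1 -1 0)² = 2/35, sgn +1
4πI² = N·(3j₀)²·(3jₘ)² = 18/35
I = -1·√(0.514286/4π) = -0.20230066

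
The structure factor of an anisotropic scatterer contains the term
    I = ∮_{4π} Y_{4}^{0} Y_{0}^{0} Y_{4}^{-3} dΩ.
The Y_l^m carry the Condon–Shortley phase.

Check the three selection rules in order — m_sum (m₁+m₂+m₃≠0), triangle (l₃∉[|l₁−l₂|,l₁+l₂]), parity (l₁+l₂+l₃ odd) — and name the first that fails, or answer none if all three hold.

azimuthal sum: 0 + 0 − 3 = -3  ✗
4 ≤ 4 ≤ 4 (triangle on l)
L = 4 + 0 + 4 = 8 (even)

m_sum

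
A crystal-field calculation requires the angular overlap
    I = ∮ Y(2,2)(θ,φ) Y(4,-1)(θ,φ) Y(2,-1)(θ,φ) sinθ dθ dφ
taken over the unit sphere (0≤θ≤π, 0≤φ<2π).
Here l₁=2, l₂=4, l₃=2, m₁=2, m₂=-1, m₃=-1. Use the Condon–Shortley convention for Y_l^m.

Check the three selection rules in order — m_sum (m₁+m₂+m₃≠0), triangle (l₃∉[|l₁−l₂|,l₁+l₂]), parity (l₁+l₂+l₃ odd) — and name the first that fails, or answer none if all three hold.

none

Σmᵢ = 0  ✓
l₃∈[|l₁−l₂|,l₁+l₂]=[2,6], have l₃=2  ✓
Σlᵢ = 8 ⇒ even  ✓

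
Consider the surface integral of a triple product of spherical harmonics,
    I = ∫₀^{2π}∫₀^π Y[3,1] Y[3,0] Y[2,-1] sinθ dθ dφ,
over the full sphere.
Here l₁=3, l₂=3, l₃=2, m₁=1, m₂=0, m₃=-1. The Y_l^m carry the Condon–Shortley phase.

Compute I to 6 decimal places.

Rules hold: Σm=0, L=8 even, 0≤2≤6.
N = 7·7·5 = 245
Δ = 4!·2!·2!/9! = 1/3780
Racah Σ t=1..3: t=1:−1/24 t=2:+1/4 t=3:−1/24 = 1/6
⇒ 3j(3 3 2; 0 0 0)² = 4/105, sgn +1
Racah Σ t=1..2: t=1:−1/12 t=2:+1/8 = 1/24
⇒ 3j(3 3 2; 1 0 -1)² = 1/210, sgn -1
4πI² = N·(3j₀)²·(3jₘ)² = 2/45
I = -1·√(0.0444444/4π) = -0.05947080

-0.059471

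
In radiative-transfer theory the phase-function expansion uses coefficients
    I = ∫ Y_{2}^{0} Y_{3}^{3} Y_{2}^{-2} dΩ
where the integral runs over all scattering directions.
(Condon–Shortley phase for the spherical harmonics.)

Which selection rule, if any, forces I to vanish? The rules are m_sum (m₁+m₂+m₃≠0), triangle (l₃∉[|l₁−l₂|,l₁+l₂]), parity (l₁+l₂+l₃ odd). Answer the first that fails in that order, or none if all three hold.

m_sum

azimuthal sum: 0 + 3 − 2 = 1  ✗
1 ≤ 2 ≤ 5 (triangle on l)
L = 2 + 3 + 2 = 7 (odd)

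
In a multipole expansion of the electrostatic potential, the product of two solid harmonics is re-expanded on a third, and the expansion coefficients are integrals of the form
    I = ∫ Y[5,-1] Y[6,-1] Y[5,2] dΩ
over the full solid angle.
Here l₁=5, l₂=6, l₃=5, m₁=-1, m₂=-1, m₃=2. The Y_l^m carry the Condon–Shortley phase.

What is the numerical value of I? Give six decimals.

0.120248

Rules hold: Σm=0, L=16 even, 1≤5≤11.
N = 11·13·11 = 1573
Δ = 6!·4!·6!/17! = 1/28588560
Racah Σ t=1..5: t=1:−1/345600 t=2:+1/13824 t=3:−1/5184 t=4:+1/13824 t=5:−1/345600 = -7/129600
⇒ 3j(5 6 5; 0 0 0)² = 80/7293, sgn +1
Racah Σ t=2..5: t=2:+1/41472 t=3:−1/10368 t=4:+1/23040 t=5:−1/518400 = -1/32400
⇒ 3j(5 6 5; -1 -1 2)² = 128/12155, sgn +1
4πI² = N·(3j₀)²·(3jₘ)² = 2048/11271
I = +1·√(0.181705/4π) = 0.12024827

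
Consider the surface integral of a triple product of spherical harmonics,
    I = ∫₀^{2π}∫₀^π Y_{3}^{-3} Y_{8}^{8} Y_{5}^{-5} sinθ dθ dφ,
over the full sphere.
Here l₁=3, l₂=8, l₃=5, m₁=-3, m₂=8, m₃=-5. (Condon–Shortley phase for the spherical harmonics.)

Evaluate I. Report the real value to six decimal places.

Checks pass: Σm=0; 16 even; l₃=5∈[5,11].
(2·3+1)(2·8+1)(2·5+1) = 1309
Δ: 6! 0! 10! / 17! → 1/136136
sum: t=3:−1/518400 = -1/518400
3j²(3 8 5; 0 0 0) = Δ·Π!·Σ² = 56/2431  (sign +1)
sum: t=6:+1/2612736000 = 1/2612736000
3j²(3 8 5; -3 8 -5) = Δ·Π!·Σ² = 1/17  (sign +1)
combine: 4πI² = 1309·56/2431·1/17 = 392/221
take √, sign +1: I = 0.37570067

0.375701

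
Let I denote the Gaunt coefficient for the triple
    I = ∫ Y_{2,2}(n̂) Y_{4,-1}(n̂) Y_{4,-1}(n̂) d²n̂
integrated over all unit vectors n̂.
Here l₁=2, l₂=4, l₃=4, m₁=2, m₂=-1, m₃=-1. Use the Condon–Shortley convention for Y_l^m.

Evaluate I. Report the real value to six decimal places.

Checks pass: Σm=0; 10 even; l₃=4∈[2,6].
(2·2+1)(2·4+1)(2·4+1) = 405
Δ: 2! 2! 6! / 11! → 1/13860
sum: t=0:+1/192 t=1:−1/36 t=2:+1/192 = -5/288
3j²(2 4 4; 0 0 0) = Δ·Π!·Σ² = 20/693  (sign -1)
sum: t=0:+1/144 = 1/144
3j²(2 4 4; 2 -1 -1) = Δ·Π!·Σ² = 10/231  (sign -1)
combine: 4πI² = 405·20/693·10/231 = 3000/5929
take √, sign +1: I = 0.20066192

0.200662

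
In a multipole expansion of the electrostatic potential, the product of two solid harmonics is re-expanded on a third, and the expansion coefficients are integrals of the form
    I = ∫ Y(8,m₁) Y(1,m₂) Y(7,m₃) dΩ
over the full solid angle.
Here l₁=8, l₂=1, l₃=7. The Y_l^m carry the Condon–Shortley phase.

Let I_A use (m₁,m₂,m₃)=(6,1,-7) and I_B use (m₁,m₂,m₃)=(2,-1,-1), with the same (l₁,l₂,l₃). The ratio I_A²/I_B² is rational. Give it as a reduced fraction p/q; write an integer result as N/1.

l's match ⇒ only the (l;m) 3-j factors differ between A and B.
A: triangle coeff Δ(8,1,7) = 1/2040; Σ_t [2,2]: t=2:+1/174356582400 = 1/174356582400; (3j)²=1/2040 [(8 1 7; 6 1 -7)], sign=+1
B: triangle coeff Δ(8,1,7) = 1/2040; Σ_t [0,0]: t=0:+1/58060800 = 1/58060800; (3j)²=3/136 [(8 1 7; 2 -1 -1)], sign=+1
I_A²/I_B² = (1/2040)/(3/136) = 1/45

1/45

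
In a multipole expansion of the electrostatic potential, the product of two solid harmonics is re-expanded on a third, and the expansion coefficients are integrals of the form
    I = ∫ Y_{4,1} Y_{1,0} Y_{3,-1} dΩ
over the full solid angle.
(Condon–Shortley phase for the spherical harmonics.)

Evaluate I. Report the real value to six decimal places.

-0.238414

Rules hold: Σm=0, L=8 even, 3≤3≤5.
N = 9·3·7 = 189
Δ = 2!·6!·0!/9! = 1/252
Racah Σ t=1..1: t=1:−1/36 = -1/36
⇒ 3j(4 1 3; 0 0 0)² = 4/63, sgn +1
Racah Σ t=1..1: t=1:−1/48 = -1/48
⇒ 3j(4 1 3; 1 0 -1)² = 5/84, sgn -1
4πI² = N·(3j₀)²·(3jₘ)² = 5/7
I = -1·√(0.714286/4π) = -0.23841361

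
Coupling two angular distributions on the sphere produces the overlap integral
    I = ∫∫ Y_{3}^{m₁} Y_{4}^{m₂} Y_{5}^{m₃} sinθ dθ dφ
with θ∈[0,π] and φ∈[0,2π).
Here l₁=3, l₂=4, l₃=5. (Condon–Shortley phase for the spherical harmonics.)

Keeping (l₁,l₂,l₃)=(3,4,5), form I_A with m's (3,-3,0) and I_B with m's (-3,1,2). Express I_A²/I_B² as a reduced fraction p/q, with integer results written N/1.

3/10

l's match ⇒ only the (l;m) 3-j factors differ between A and B.
A: triangle coeff Δ(3,4,5) = 1/180180; Σ_t [0,0]: t=0:+1/5760 = 1/5760; (3j)²=5/572 [(3 4 5; 3 -3 0)], sign=-1
B: triangle coeff Δ(3,4,5) = 1/180180; Σ_t [2,2]: t=2:+1/1728 = 1/1728; (3j)²=25/858 [(3 4 5; -3 1 2)], sign=-1
I_A²/I_B² = (5/572)/(25/858) = 3/10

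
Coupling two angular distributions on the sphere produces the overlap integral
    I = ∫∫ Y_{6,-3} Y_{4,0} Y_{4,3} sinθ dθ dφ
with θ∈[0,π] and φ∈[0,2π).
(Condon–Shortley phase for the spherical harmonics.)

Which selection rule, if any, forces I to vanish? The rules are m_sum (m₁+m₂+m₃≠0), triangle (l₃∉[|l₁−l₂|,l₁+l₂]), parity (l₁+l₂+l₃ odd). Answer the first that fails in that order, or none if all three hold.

m₁+m₂+m₃ = -3 + 0 + 3 = 0  ✓
triangle: |6−4|=2 ≤ l₃=4 ≤ 6+4=10  ✓
parity: l₁+l₂+l₃ = 14 is even  ✓

none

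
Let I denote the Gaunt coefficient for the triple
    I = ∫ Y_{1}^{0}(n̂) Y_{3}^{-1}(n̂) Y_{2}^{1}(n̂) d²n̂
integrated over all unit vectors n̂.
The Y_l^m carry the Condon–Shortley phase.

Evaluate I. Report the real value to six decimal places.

Checks pass: Σm=0; 6 even; l₃=2∈[2,4].
(2·1+1)(2·3+1)(2·2+1) = 105
Δ: 2! 0! 4! / 7! → 1/105
sum: t=1:−1/4 = -1/4
3j²(1 3 2; 0 0 0) = Δ·Π!·Σ² = 3/35  (sign -1)
sum: t=1:−1/6 = -1/6
3j²(1 3 2; 0 -1 1) = Δ·Π!·Σ² = 8/105  (sign +1)
combine: 4πI² = 105·3/35·8/105 = 24/35
take √, sign -1: I = -0.23359668

-0.233597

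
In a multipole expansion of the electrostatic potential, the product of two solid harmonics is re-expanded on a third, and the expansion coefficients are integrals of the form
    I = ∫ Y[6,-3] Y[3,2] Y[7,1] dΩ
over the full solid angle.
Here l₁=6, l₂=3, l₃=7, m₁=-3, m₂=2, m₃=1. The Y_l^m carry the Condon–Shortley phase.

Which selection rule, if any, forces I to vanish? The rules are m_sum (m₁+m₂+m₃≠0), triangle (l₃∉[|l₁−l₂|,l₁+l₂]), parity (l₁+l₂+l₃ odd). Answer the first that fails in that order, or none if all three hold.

none

azimuthal sum: -3 + 2 + 1 = 0  ✓
3 ≤ 7 ≤ 9 (triangle on l)  ✓
L = 6 + 3 + 7 = 16 (even)  ✓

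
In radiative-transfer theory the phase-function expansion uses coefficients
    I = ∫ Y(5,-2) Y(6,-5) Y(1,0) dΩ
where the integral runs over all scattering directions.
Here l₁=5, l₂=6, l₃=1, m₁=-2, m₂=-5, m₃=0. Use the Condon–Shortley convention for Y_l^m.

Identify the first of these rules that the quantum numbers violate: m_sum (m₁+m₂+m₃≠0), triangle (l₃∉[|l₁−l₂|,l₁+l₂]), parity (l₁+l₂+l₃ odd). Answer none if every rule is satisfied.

Σmᵢ = -7  ✗
l₃∈[|l₁−l₂|,l₁+l₂]=[1,11], have l₃=1
Σlᵢ = 12 ⇒ even

m_sum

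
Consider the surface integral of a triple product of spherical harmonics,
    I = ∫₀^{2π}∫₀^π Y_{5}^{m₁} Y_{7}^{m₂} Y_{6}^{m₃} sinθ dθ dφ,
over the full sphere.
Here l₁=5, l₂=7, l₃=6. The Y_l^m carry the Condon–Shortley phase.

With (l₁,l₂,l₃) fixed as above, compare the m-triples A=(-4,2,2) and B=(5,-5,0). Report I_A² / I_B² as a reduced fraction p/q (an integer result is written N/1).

Same 5,7,6: normalisation and zero-m 3j drop out of the ratio.
A: Δ: 6! 4! 8! / 19! → 1/174594420; sum: t=5:−1/1658880 t=6:+1/3110400 = -7/24883200; 3j²(5 7 6; -4 2 2) = Δ·Π!·Σ² = 4802/692835  (sign -1)
B: Δ: 6! 4! 8! / 19! → 1/174594420; sum: t=0:+1/24883200 = 1/24883200; 3j²(5 7 6; 5 -5 0) = Δ·Π!·Σ² = 70/4199  (sign +1)
I_A²/I_B² = (4802/692835)/(70/4199) = 343/825

343/825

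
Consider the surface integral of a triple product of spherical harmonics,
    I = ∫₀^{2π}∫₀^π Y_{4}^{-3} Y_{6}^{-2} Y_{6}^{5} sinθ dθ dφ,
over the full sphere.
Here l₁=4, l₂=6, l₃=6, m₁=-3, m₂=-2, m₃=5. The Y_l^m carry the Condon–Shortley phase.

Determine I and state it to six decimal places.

m-sum 0 ✓  L=16 even ✓  2≤6≤10 ✓
Π(2lᵢ+1) = 9×13×13 = 1521
triangle coeff Δ(4,6,6) = 1/15315300
Σ_t [0,4]: t=0:+1/829440 t=1:−1/25920 t=2:+1/9216 t=3:−1/25920 t=4:+1/829440 = 7/207360
(3j)²=28/2431 [(4 6 6; 0 0 0)], sign=+1
Σ_t [3,4]: t=3:−1/725760 t=4:+1/5806080 = -1/829440
(3j)²=49/2652 [(4 6 6; -3 -2 5)], sign=+1
⇒ 4πI² = 1029/3179
I = (+1)√(1029/3179/(4π)) = 0.16049352

0.160494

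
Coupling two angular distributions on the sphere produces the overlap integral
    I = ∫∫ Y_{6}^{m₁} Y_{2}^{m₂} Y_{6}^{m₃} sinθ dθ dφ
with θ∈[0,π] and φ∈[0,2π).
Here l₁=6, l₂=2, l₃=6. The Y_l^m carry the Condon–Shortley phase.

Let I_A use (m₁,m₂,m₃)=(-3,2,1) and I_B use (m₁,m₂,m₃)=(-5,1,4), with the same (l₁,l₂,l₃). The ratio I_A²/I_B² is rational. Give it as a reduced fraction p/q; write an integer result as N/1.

Shared (l₁,l₂,l₃)=(6,2,6): N and (l;000)² cancel in I_A²/I_B².
A: Δ = 2!·10!·2!/15! = 1/90090; Racah Σ t=2..2: t=2:+1/120960 = 1/120960; ⇒ 3j(6 2 6; -3 2 1)² = 24/1001, sgn -1
B: Δ = 2!·10!·2!/15! = 1/90090; Racah Σ t=1..2: t=1:−1/7257600 t=2:+1/725760 = 1/806400; ⇒ 3j(6 2 6; -5 1 4)² = 27/910, sgn +1
I_A²/I_B² = (24/1001)/(27/910) = 80/99

80/99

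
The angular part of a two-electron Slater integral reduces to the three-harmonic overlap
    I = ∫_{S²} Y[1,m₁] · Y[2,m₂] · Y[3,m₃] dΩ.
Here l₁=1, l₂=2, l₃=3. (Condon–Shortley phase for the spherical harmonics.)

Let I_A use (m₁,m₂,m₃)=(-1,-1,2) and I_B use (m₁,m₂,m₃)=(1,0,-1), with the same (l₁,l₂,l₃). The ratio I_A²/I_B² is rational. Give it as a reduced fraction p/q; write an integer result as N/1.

Shared (l₁,l₂,l₃)=(1,2,3): N and (l;000)² cancel in I_A²/I_B².
A: Δ = 0!·2!·4!/7! = 1/105; Racah Σ t=0..0: t=0:+1/12 = 1/12; ⇒ 3j(1 2 3; -1 -1 2)² = 2/21, sgn -1
B: Δ = 0!·2!·4!/7! = 1/105; Racah Σ t=0..0: t=0:+1/8 = 1/8; ⇒ 3j(1 2 3; 1 0 -1)² = 2/35, sgn +1
I_A²/I_B² = (2/21)/(2/35) = 5/3

5/3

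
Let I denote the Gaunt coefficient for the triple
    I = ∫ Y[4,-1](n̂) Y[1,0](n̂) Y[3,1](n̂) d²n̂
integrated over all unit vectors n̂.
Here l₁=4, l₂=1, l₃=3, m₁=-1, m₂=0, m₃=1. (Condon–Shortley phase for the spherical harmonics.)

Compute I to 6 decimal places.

Rules hold: Σm=0, L=8 even, 3≤3≤5.
N = 9·3·7 = 189
Δ = 2!·6!·0!/9! = 1/252
Racah Σ t=1..1: t=1:−1/36 = -1/36
⇒ 3j(4 1 3; 0 0 0)² = 4/63, sgn +1
Racah Σ t=1..1: t=1:−1/48 = -1/48
⇒ 3j(4 1 3; -1 0 1)² = 5/84, sgn -1
4πI² = N·(3j₀)²·(3jₘ)² = 5/7
I = -1·√(0.714286/4π) = -0.23841361

-0.238414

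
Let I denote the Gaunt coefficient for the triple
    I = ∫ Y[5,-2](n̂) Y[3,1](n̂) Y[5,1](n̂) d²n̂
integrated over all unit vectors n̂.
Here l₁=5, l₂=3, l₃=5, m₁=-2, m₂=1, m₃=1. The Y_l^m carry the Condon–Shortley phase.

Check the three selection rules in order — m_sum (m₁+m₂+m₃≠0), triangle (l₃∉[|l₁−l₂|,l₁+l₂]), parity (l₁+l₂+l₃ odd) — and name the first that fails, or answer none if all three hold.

azimuthal sum: -2 + 1 + 1 = 0  ✓
2 ≤ 5 ≤ 8 (triangle on l)  ✓
L = 5 + 3 + 5 = 13 (odd)  ✗

parity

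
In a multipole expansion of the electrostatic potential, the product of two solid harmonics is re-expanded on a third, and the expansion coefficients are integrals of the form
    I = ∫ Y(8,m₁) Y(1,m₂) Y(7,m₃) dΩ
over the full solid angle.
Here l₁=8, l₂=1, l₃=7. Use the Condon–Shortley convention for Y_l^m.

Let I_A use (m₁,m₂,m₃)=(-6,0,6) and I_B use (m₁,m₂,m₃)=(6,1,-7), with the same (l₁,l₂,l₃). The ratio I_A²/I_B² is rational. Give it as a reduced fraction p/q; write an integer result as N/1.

Shared (l₁,l₂,l₃)=(8,1,7): N and (l;000)² cancel in I_A²/I_B².
A: Δ = 2!·14!·0!/17! = 1/2040; Racah Σ t=1..1: t=1:−1/6227020800 = -1/6227020800; ⇒ 3j(8 1 7; -6 0 6)² = 7/510, sgn +1
B: Δ = 2!·14!·0!/17! = 1/2040; Racah Σ t=2..2: t=2:+1/174356582400 = 1/174356582400; ⇒ 3j(8 1 7; 6 1 -7)² = 1/2040, sgn +1
I_A²/I_B² = (7/510)/(1/2040) = 28/1

28/1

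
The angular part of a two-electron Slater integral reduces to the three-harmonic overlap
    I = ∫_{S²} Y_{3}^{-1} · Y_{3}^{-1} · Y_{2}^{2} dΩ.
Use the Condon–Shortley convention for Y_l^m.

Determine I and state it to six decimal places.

0.206013

Checks pass: Σm=0; 8 even; l₃=2∈[0,6].
(2·3+1)(2·3+1)(2·2+1) = 245
Δ: 4! 2! 2! / 9! → 1/3780
sum: t=1:−1/24 t=2:+1/4 t=3:−1/24 = 1/6
3j²(3 3 2; 0 0 0) = Δ·Π!·Σ² = 4/105  (sign +1)
sum: t=2:+1/16 = 1/16
3j²(3 3 2; -1 -1 2) = Δ·Π!·Σ² = 2/35  (sign +1)
combine: 4πI² = 245·4/105·2/35 = 8/15
take √, sign +1: I = 0.20601291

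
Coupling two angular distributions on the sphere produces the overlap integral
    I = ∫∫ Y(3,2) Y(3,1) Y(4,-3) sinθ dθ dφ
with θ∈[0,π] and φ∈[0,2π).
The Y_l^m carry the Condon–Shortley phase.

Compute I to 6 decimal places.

-0.095955

Checks pass: Σm=0; 10 even; l₃=4∈[0,6].
(2·3+1)(2·3+1)(2·4+1) = 441
Δ: 2! 4! 4! / 11! → 1/34650
sum: t=0:+1/72 t=1:−1/16 t=2:+1/72 = -5/144
3j²(3 3 4; 0 0 0) = Δ·Π!·Σ² = 2/77  (sign -1)
sum: t=0:+1/288 t=1:−1/144 = -1/288
3j²(3 3 4; 2 1 -3) = Δ·Π!·Σ² = 1/99  (sign +1)
combine: 4πI² = 441·2/77·1/99 = 14/121
take √, sign -1: I = -0.09595473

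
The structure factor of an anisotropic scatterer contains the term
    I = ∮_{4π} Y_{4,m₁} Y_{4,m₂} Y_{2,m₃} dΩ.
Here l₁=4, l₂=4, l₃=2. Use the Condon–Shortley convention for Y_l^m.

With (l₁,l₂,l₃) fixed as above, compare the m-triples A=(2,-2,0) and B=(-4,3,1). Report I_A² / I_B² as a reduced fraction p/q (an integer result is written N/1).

16/147

Same 4,4,2: normalisation and zero-m 3j drop out of the ratio.
A: Δ: 6! 2! 2! / 11! → 1/13860; sum: t=0:+1/2880 t=1:−1/120 t=2:+1/192 = -1/360; 3j²(4 4 2; 2 -2 0) = Δ·Π!·Σ² = 16/3465  (sign -1)
B: Δ: 6! 2! 2! / 11! → 1/13860; sum: t=6:+1/1440 = 1/1440; 3j²(4 4 2; -4 3 1) = Δ·Π!·Σ² = 7/165  (sign -1)
I_A²/I_B² = (16/3465)/(7/165) = 16/147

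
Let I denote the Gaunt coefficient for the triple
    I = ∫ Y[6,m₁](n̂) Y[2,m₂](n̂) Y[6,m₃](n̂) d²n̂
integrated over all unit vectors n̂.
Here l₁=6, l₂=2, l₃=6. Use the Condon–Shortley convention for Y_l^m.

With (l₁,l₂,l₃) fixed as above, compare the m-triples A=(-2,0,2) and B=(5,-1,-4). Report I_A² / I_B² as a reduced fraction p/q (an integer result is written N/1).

Same 6,2,6: normalisation and zero-m 3j drop out of the ratio.
A: Δ: 2! 10! 2! / 15! → 1/90090; sum: t=0:+1/322560 t=1:−1/30240 t=2:+1/69120 = -1/64512; 3j²(6 2 6; -2 0 2) = Δ·Π!·Σ² = 10/1001  (sign -1)
B: Δ: 2! 10! 2! / 15! → 1/90090; sum: t=0:+1/725760 t=1:−1/7257600 = 1/806400; 3j²(6 2 6; 5 -1 -4) = Δ·Π!·Σ² = 27/910  (sign +1)
I_A²/I_B² = (10/1001)/(27/910) = 100/297

100/297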